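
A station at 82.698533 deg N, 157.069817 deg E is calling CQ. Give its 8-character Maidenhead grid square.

Shift to the Maidenhead origin (180°W, 90°S): lon 337.06982, lat 172.69853.
Field: lon ⌊337.06982/20⌋ = 16 → Q; lat ⌊172.69853/10⌋ = 17 → R.
Square: lon ⌊17.06982/2⌋ = 8; lat ⌊2.69853/1⌋ = 2.
Subsquare: lon ⌊1.06982/0.0833333⌋ = 12 → m; lat ⌊0.69853/0.0416667⌋ = 16 → q.
Extended square: lon ⌊0.06982/0.00833333⌋ = 8; lat ⌊0.03187/0.00416667⌋ = 7.

QR82mq87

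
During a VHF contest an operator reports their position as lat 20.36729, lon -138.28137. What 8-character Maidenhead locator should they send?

CL00ui68

Shift to the Maidenhead origin (180°W, 90°S): lon 41.71863, lat 110.36729.
Field (20°×10°, letters A–R): 41.71863/20 → 2 → C, 110.36729/10 → 11 → L; chars CL.
Square (2°×1°, digits 0–9): 1.71863/2 → 0, 0.36729/1 → 0; chars 00.
Subsquare (5′×2.5′, letters a–x): 1.71863/0.0833333 → 20 → u, 0.36729/0.0416667 → 8 → i; chars ui.
Extended square (30″×15″, digits 0–9): 0.05196/0.00833333 → 6, 0.03396/0.00416667 → 8; chars 68.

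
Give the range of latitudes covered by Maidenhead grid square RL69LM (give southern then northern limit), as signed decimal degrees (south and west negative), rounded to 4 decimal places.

Field R=17, L=11: +17·20° lon, +11·10° lat → SW at lon 160°, lat 20°.
Square 6, 9: +6·2° lon, +9·1° lat → SW at lon 172°, lat 29°.
Subsquare l=11, m=12: +11·0.0833333° lon, +12·0.0416667° lat → SW at lon 172.917°, lat 29.5°.
Cell spans 0.0833333° lon × 0.0416667° lat.
south 29.5000, north 29.5417.

29.5000, 29.5417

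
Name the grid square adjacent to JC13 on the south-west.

JC02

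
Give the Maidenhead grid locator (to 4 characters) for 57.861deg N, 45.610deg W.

Add 180° to longitude and 90° to latitude: 134.39, 147.86.
Field (20°×10°, letters A–R): lon ⌊134.39/20⌋ = 6 → G; lat ⌊147.86/10⌋ = 14 → O.
Square (2°×1°, digits 0–9): lon ⌊14.39/2⌋ = 7; lat ⌊7.86/1⌋ = 7.

GO77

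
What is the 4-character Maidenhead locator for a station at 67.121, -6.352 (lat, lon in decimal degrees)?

Offset from 180°W / 90°S: lon 173.65°, lat 157.12°.
Field: lon ⌊173.65/20⌋ = 8 → I; lat ⌊157.12/10⌋ = 15 → P.
Square: lon ⌊13.65/2⌋ = 6; lat ⌊7.12/1⌋ = 7.

IP67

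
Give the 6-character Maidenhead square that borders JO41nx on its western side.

JO41mx

Longitude subsquare n = 13; −1 → 12 = m.
The latitude characters are unchanged.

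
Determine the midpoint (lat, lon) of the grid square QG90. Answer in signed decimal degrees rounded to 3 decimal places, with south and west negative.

-29.500, 159.000

Field Q=16, G=6: +16·20° lon, +6·10° lat → SW at lon 140°, lat -30°.
Square 9, 0: +9·2° lon, +0·1° lat → SW at lon 158°, lat -30°.
Cell spans 2° lon × 1° lat. Centre is SW corner plus half of each.
latitude -29.500, longitude 159.000.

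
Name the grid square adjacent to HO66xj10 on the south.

HO66xi19

Latitude extended square 0; −1 → -1, wraps to 9, carry into subsquare.
Latitude subsquare j = 9; −1 → 8 = i.
The longitude characters are unchanged.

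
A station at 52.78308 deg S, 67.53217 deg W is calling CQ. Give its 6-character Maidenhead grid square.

Shift to the Maidenhead origin (180°W, 90°S): lon 112.4678, lat 37.2169.
Field (20°×10°, letters A–R): 112.4678/20 → 5 → F, 37.2169/10 → 3 → D; chars FD.
Square (2°×1°, digits 0–9): 12.4678/2 → 6, 7.2169/1 → 7; chars 67.
Subsquare (5′×2.5′, letters a–x): 0.4678/0.0833333 → 5 → f, 0.2169/0.0416667 → 5 → f; chars ff.

FD67ff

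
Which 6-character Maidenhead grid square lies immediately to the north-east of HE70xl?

Longitude subsquare x = 23; +1 → 24, wraps to 0 = a, carry into square.
Longitude square 7; +1 → 8.
Latitude subsquare l = 11; +1 → 12 = m.

HE80am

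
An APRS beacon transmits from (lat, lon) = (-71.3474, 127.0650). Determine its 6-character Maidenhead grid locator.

Shift to the Maidenhead origin (180°W, 90°S): lon 307.0650, lat 18.6526.
Field (20°×10°, letters A–R): lon ⌊307.0650/20⌋ = 15 → P; lat ⌊18.6526/10⌋ = 1 → B.
Square (2°×1°, digits 0–9): lon ⌊7.0650/2⌋ = 3; lat ⌊8.6526/1⌋ = 8.
Subsquare (5′×2.5′, letters a–x): lon ⌊1.0650/0.0833333⌋ = 12 → m; lat ⌊0.6526/0.0416667⌋ = 15 → p.

PB38mp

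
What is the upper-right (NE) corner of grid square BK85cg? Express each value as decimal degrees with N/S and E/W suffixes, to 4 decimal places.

15.2917° N, 143.7500° W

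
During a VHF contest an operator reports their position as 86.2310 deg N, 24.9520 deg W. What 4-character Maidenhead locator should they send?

Offset from 180°W / 90°S: lon 155.05°, lat 176.23°.
Field (20°×10°, letters A–R): lon ⌊155.05/20⌋ = 7 → H; lat ⌊176.23/10⌋ = 17 → R.
Square (2°×1°, digits 0–9): lon ⌊15.05/2⌋ = 7; lat ⌊6.23/1⌋ = 6.

HR76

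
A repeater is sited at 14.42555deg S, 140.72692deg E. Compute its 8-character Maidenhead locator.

QH05in77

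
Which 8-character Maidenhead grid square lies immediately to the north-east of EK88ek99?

Longitude extended square 9; +1 → 10, wraps to 0, carry into subsquare.
Longitude subsquare e = 4; +1 → 5 = f.
Latitude extended square 9; +1 → 10, wraps to 0, carry into subsquare.
Latitude subsquare k = 10; +1 → 11 = l.

EK88fl00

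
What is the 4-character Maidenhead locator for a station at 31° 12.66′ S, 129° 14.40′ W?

Offset from 180°W / 90°S: lon 50.76°, lat 58.79°.
Field: 50.76/20 → 2 → C, 58.79/10 → 5 → F; chars CF.
Square: 10.76/2 → 5, 8.79/1 → 8; chars 58.

CF58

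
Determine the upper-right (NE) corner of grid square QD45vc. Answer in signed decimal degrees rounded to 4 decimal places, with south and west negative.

-54.8750, 149.8333

Field Q=16, D=3: +16·20° lon, +3·10° lat → SW at lon 140°, lat -60°.
Square 4, 5: +4·2° lon, +5·1° lat → SW at lon 148°, lat -55°.
Subsquare v=21, c=2: +21·0.0833333° lon, +2·0.0416667° lat → SW at lon 149.75°, lat -54.9167°.
Cell spans 0.0833333° lon × 0.0416667° lat. NE corner is SW corner plus one full cell.
latitude -54.8750, longitude 149.8333.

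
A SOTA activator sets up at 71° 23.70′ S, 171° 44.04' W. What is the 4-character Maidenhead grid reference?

AB48

Add 180° to longitude and 90° to latitude: 8.27, 18.61.
Field (20°×10°, letters A–R): lon ⌊8.27/20⌋ = 0 → A; lat ⌊18.61/10⌋ = 1 → B.
Square (2°×1°, digits 0–9): lon ⌊8.27/2⌋ = 4; lat ⌊8.61/1⌋ = 8.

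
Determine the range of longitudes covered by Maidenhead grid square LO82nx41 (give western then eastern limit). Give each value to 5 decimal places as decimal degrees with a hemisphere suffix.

Field L=11, O=14: +11·20° lon, +14·10° lat → SW at lon 40°, lat 50°.
Square 8, 2: +8·2° lon, +2·1° lat → SW at lon 56°, lat 52°.
Subsquare n=13, x=23: +13·0.0833333° lon, +23·0.0416667° lat → SW at lon 57.0833°, lat 52.9583°.
Extended square 4, 1: +4·0.00833333° lon, +1·0.00416667° lat → SW at lon 57.1167°, lat 52.9625°.
Cell spans 0.00833333° lon × 0.00416667° lat.
west 57.11667° E, east 57.12500° E.

57.11667° E, 57.12500° E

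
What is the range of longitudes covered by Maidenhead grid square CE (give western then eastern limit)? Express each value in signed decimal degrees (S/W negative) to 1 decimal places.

Field C=2, E=4: +2·20° lon, +4·10° lat → SW at lon -140°, lat -50°.
Cell spans 20° lon × 10° lat.
west -140.0, east -120.0.

-140.0, -120.0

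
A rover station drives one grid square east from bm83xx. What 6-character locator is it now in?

BM93ax

Longitude subsquare x = 23; +1 → 24, wraps to 0 = a, carry into square.
Longitude square 8; +1 → 9.
The latitude characters are unchanged.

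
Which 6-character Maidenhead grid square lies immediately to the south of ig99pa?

Latitude subsquare a = 0; −1 → -1, wraps to 23 = x, carry into square.
Latitude square 9; −1 → 8.
The longitude characters are unchanged.

IG98px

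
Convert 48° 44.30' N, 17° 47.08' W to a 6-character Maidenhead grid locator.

IN18cr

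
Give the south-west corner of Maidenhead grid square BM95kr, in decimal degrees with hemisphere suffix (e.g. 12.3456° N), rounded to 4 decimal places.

Field B=1, M=12: +1·20° lon, +12·10° lat → SW at lon -160°, lat 30°.
Square 9, 5: +9·2° lon, +5·1° lat → SW at lon -142°, lat 35°.
Subsquare k=10, r=17: +10·0.0833333° lon, +17·0.0416667° lat → SW at lon -141.167°, lat 35.7083°.
latitude 35.7083° N, longitude 141.1667° W.

35.7083° N, 141.1667° W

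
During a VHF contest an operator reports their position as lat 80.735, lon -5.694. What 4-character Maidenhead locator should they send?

IR70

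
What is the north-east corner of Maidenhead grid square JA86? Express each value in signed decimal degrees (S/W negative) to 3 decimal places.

-83.000, 18.000

Field J=9, A=0: +9·20° lon, +0·10° lat → SW at lon 0°, lat -90°.
Square 8, 6: +8·2° lon, +6·1° lat → SW at lon 16°, lat -84°.
Cell spans 2° lon × 1° lat. NE corner is SW corner plus one full cell.
latitude -83.000, longitude 18.000.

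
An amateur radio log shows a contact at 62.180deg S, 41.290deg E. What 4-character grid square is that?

LC07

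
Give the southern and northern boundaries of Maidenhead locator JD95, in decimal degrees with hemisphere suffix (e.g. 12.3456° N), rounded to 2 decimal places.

Field J=9, D=3: +9·20° lon, +3·10° lat → SW at lon 0°, lat -60°.
Square 9, 5: +9·2° lon, +5·1° lat → SW at lon 18°, lat -55°.
Cell spans 2° lon × 1° lat.
south 55.00° S, north 54.00° S.

55.00° S, 54.00° S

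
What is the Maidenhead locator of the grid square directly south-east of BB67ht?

BB67is

Longitude subsquare h = 7; +1 → 8 = i.
Latitude subsquare t = 19; −1 → 18 = s.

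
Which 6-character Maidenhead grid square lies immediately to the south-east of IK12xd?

IK22ac

Longitude subsquare x = 23; +1 → 24, wraps to 0 = a, carry into square.
Longitude square 1; +1 → 2.
Latitude subsquare d = 3; −1 → 2 = c.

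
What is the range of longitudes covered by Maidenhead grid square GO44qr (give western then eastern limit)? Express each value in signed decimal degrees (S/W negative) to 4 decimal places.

-50.6667, -50.5833

Field G=6, O=14: +6·20° lon, +14·10° lat → SW at lon -60°, lat 50°.
Square 4, 4: +4·2° lon, +4·1° lat → SW at lon -52°, lat 54°.
Subsquare q=16, r=17: +16·0.0833333° lon, +17·0.0416667° lat → SW at lon -50.6667°, lat 54.7083°.
Cell spans 0.0833333° lon × 0.0416667° lat.
west -50.6667, east -50.5833.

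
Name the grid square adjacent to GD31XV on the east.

Longitude subsquare x = 23; +1 → 24, wraps to 0 = a, carry into square.
Longitude square 3; +1 → 4.
The latitude characters are unchanged.

GD41av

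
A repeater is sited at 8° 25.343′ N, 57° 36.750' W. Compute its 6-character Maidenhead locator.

GJ18ek

Add 180° to longitude and 90° to latitude: 122.3875, 98.4224.
Field: lon ⌊122.3875/20⌋ = 6 → G; lat ⌊98.4224/10⌋ = 9 → J.
Square: lon ⌊2.3875/2⌋ = 1; lat ⌊8.4224/1⌋ = 8.
Subsquare: lon ⌊0.3875/0.0833333⌋ = 4 → e; lat ⌊0.4224/0.0416667⌋ = 10 → k.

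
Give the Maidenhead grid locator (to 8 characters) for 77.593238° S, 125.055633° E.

PB22mj67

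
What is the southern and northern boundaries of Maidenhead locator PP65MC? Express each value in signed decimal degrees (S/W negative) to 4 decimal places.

65.0833, 65.1250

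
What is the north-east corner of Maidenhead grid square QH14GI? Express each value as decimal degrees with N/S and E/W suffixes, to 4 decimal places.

15.6250° S, 142.5833° E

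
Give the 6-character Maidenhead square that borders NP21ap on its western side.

NP11xp

Longitude subsquare a = 0; −1 → -1, wraps to 23 = x, carry into square.
Longitude square 2; −1 → 1.
The latitude characters are unchanged.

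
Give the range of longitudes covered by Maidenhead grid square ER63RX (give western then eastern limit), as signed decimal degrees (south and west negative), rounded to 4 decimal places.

-86.5833, -86.5000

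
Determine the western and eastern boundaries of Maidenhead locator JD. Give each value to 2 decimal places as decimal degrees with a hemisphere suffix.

0.00° E, 20.00° E

Field J=9, D=3: +9·20° lon, +3·10° lat → SW at lon 0°, lat -60°.
Cell spans 20° lon × 10° lat.
west 0.00° E, east 20.00° E.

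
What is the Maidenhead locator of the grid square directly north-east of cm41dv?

CM41ew

Longitude subsquare d = 3; +1 → 4 = e.
Latitude subsquare v = 21; +1 → 22 = w.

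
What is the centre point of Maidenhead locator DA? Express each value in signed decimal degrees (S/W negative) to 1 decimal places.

Field D=3, A=0: +3·20° lon, +0·10° lat → SW at lon -120°, lat -90°.
Cell spans 20° lon × 10° lat. Centre is SW corner plus half of each.
latitude -85.0, longitude -110.0.

-85.0, -110.0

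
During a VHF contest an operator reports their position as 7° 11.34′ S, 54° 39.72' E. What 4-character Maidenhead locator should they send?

LI72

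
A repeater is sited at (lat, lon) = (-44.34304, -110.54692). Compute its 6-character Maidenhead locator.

DE45rp

Offset from 180°W / 90°S: lon 69.4531°, lat 45.6570°.
Field: 69.4531/20 → 3 → D, 45.6570/10 → 4 → E; chars DE.
Square: 9.4531/2 → 4, 5.6570/1 → 5; chars 45.
Subsquare: 1.4531/0.0833333 → 17 → r, 0.6570/0.0416667 → 15 → p; chars rp.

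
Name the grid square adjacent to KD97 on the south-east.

LD06

Longitude square 9; +1 → 10, wraps to 0, carry into field.
Longitude field K = 10; +1 → 11 = L.
Latitude square 7; −1 → 6.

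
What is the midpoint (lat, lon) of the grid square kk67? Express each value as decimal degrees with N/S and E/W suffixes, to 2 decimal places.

Field K=10, K=10: +10·20° lon, +10·10° lat → SW at lon 20°, lat 10°.
Square 6, 7: +6·2° lon, +7·1° lat → SW at lon 32°, lat 17°.
Cell spans 2° lon × 1° lat. Centre is SW corner plus half of each.
latitude 17.50° N, longitude 33.00° E.

17.50° N, 33.00° E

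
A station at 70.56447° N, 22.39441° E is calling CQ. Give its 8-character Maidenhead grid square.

Add 180° to longitude and 90° to latitude: 202.39441, 160.56447.
Field: lon ⌊202.39441/20⌋ = 10 → K; lat ⌊160.56447/10⌋ = 16 → Q.
Square: lon ⌊2.39441/2⌋ = 1; lat ⌊0.56447/1⌋ = 0.
Subsquare: lon ⌊0.39441/0.0833333⌋ = 4 → e; lat ⌊0.56447/0.0416667⌋ = 13 → n.
Extended square: lon ⌊0.06108/0.00833333⌋ = 7; lat ⌊0.02280/0.00416667⌋ = 5.

KQ10en75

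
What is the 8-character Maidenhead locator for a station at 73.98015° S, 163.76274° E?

Shift to the Maidenhead origin (180°W, 90°S): lon 343.76274, lat 16.01985.
Field: 343.76274/20 → 17 → R, 16.01985/10 → 1 → B; chars RB.
Square: 3.76274/2 → 1, 6.01985/1 → 6; chars 16.
Subsquare: 1.76274/0.0833333 → 21 → v, 0.01985/0.0416667 → 0 → a; chars va.
Extended square: 0.01274/0.00833333 → 1, 0.01985/0.00416667 → 4; chars 14.

RB16va14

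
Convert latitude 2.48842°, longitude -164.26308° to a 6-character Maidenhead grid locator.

Offset from 180°W / 90°S: lon 15.7369°, lat 92.4884°.
Field (20°×10°, letters A–R): lon ⌊15.7369/20⌋ = 0 → A; lat ⌊92.4884/10⌋ = 9 → J.
Square (2°×1°, digits 0–9): lon ⌊15.7369/2⌋ = 7; lat ⌊2.4884/1⌋ = 2.
Subsquare (5′×2.5′, letters a–x): lon ⌊1.7369/0.0833333⌋ = 20 → u; lat ⌊0.4884/0.0416667⌋ = 11 → l.

AJ72ul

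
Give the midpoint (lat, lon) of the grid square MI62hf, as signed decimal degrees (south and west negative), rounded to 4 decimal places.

Field M=12, I=8: +12·20° lon, +8·10° lat → SW at lon 60°, lat -10°.
Square 6, 2: +6·2° lon, +2·1° lat → SW at lon 72°, lat -8°.
Subsquare h=7, f=5: +7·0.0833333° lon, +5·0.0416667° lat → SW at lon 72.5833°, lat -7.79167°.
Cell spans 0.0833333° lon × 0.0416667° lat. Centre is SW corner plus half of each.
latitude -7.7708, longitude 72.6250.

-7.7708, 72.6250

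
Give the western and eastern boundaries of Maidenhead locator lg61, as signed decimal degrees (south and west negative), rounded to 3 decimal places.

52.000, 54.000

Field L=11, G=6: +11·20° lon, +6·10° lat → SW at lon 40°, lat -30°.
Square 6, 1: +6·2° lon, +1·1° lat → SW at lon 52°, lat -29°.
Cell spans 2° lon × 1° lat.
west 52.000, east 54.000.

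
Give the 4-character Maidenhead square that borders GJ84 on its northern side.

Latitude square 4; +1 → 5.
The longitude characters are unchanged.

GJ85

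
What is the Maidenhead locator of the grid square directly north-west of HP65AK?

HP55xl

Longitude subsquare a = 0; −1 → -1, wraps to 23 = x, carry into square.
Longitude square 6; −1 → 5.
Latitude subsquare k = 10; +1 → 11 = l.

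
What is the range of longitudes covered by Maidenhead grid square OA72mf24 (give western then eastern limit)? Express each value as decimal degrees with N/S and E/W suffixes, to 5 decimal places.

115.01667° E, 115.02500° E

Field O=14, A=0: +14·20° lon, +0·10° lat → SW at lon 100°, lat -90°.
Square 7, 2: +7·2° lon, +2·1° lat → SW at lon 114°, lat -88°.
Subsquare m=12, f=5: +12·0.0833333° lon, +5·0.0416667° lat → SW at lon 115°, lat -87.7917°.
Extended square 2, 4: +2·0.00833333° lon, +4·0.00416667° lat → SW at lon 115.017°, lat -87.775°.
Cell spans 0.00833333° lon × 0.00416667° lat.
west 115.01667° E, east 115.02500° E.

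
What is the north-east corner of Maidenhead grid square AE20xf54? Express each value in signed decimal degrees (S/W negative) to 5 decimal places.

Field A=0, E=4: +0·20° lon, +4·10° lat → SW at lon -180°, lat -50°.
Square 2, 0: +2·2° lon, +0·1° lat → SW at lon -176°, lat -50°.
Subsquare x=23, f=5: +23·0.0833333° lon, +5·0.0416667° lat → SW at lon -174.083°, lat -49.7917°.
Extended square 5, 4: +5·0.00833333° lon, +4·0.00416667° lat → SW at lon -174.042°, lat -49.775°.
Cell spans 0.00833333° lon × 0.00416667° lat. NE corner is SW corner plus one full cell.
latitude -49.77083, longitude -174.03333.

-49.77083, -174.03333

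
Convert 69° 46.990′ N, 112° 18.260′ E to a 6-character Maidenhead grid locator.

Shift to the Maidenhead origin (180°W, 90°S): lon 292.3043, lat 159.7832.
Field (20°×10°, letters A–R): 292.3043/20 → 14 → O, 159.7832/10 → 15 → P; chars OP.
Square (2°×1°, digits 0–9): 12.3043/2 → 6, 9.7832/1 → 9; chars 69.
Subsquare (5′×2.5′, letters a–x): 0.3043/0.0833333 → 3 → d, 0.7832/0.0416667 → 18 → s; chars ds.

OP69ds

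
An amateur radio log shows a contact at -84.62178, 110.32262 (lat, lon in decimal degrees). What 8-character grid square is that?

Offset from 180°W / 90°S: lon 290.32262°, lat 5.37822°.
Field: 290.32262/20 → 14 → O, 5.37822/10 → 0 → A; chars OA.
Square: 10.32262/2 → 5, 5.37822/1 → 5; chars 55.
Subsquare: 0.32262/0.0833333 → 3 → d, 0.37822/0.0416667 → 9 → j; chars dj.
Extended square: 0.07262/0.00833333 → 8, 0.00322/0.00416667 → 0; chars 80.

OA55dj80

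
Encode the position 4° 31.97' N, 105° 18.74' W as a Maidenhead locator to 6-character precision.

DJ74im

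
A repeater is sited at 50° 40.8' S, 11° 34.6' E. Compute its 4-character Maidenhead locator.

JD59

Add 180° to longitude and 90° to latitude: 191.58, 39.32.
Field (20°×10°, letters A–R): 191.58/20 → 9 → J, 39.32/10 → 3 → D; chars JD.
Square (2°×1°, digits 0–9): 11.58/2 → 5, 9.32/1 → 9; chars 59.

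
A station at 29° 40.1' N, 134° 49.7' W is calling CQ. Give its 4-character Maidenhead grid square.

Offset from 180°W / 90°S: lon 45.17°, lat 119.67°.
Field (20°×10°, letters A–R): lon ⌊45.17/20⌋ = 2 → C; lat ⌊119.67/10⌋ = 11 → L.
Square (2°×1°, digits 0–9): lon ⌊5.17/2⌋ = 2; lat ⌊9.67/1⌋ = 9.

CL29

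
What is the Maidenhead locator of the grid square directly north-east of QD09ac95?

QD09bc06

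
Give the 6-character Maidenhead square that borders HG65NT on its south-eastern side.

Longitude subsquare n = 13; +1 → 14 = o.
Latitude subsquare t = 19; −1 → 18 = s.

HG65os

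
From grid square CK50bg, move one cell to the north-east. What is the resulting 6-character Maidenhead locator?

CK50ch

Longitude subsquare b = 1; +1 → 2 = c.
Latitude subsquare g = 6; +1 → 7 = h.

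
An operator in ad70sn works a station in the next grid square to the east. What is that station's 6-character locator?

AD70tn

Longitude subsquare s = 18; +1 → 19 = t.
The latitude characters are unchanged.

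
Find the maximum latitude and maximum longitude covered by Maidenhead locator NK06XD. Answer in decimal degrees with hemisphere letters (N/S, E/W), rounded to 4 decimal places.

Field N=13, K=10: +13·20° lon, +10·10° lat → SW at lon 80°, lat 10°.
Square 0, 6: +0·2° lon, +6·1° lat → SW at lon 80°, lat 16°.
Subsquare x=23, d=3: +23·0.0833333° lon, +3·0.0416667° lat → SW at lon 81.9167°, lat 16.125°.
Cell spans 0.0833333° lon × 0.0416667° lat. NE corner is SW corner plus one full cell.
latitude 16.1667° N, longitude 82.0000° E.

16.1667° N, 82.0000° E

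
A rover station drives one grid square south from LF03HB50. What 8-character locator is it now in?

LF03ha59

Latitude extended square 0; −1 → -1, wraps to 9, carry into subsquare.
Latitude subsquare b = 1; −1 → 0 = a.
The longitude characters are unchanged.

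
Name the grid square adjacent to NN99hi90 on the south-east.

NN99ih09

Longitude extended square 9; +1 → 10, wraps to 0, carry into subsquare.
Longitude subsquare h = 7; +1 → 8 = i.
Latitude extended square 0; −1 → -1, wraps to 9, carry into subsquare.
Latitude subsquare i = 8; −1 → 7 = h.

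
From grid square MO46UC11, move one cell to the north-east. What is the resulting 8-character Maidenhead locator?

MO46uc22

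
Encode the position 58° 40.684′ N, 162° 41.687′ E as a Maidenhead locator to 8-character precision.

RO18iq32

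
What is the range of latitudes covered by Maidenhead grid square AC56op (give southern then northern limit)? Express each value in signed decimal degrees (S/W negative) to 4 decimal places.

-63.3750, -63.3333

Field A=0, C=2: +0·20° lon, +2·10° lat → SW at lon -180°, lat -70°.
Square 5, 6: +5·2° lon, +6·1° lat → SW at lon -170°, lat -64°.
Subsquare o=14, p=15: +14·0.0833333° lon, +15·0.0416667° lat → SW at lon -168.833°, lat -63.375°.
Cell spans 0.0833333° lon × 0.0416667° lat.
south -63.3750, north -63.3333.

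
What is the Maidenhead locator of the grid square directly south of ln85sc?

LN85sb

Latitude subsquare c = 2; −1 → 1 = b.
The longitude characters are unchanged.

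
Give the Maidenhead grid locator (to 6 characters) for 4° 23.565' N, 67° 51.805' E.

Offset from 180°W / 90°S: lon 247.8634°, lat 94.3928°.
Field: 247.8634/20 → 12 → M, 94.3928/10 → 9 → J; chars MJ.
Square: 7.8634/2 → 3, 4.3928/1 → 4; chars 34.
Subsquare: 1.8634/0.0833333 → 22 → w, 0.3928/0.0416667 → 9 → j; chars wj.

MJ34wj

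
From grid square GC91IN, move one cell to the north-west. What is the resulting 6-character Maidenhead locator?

GC91ho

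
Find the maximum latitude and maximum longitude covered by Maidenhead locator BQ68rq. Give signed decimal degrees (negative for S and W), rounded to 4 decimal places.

Field B=1, Q=16: +1·20° lon, +16·10° lat → SW at lon -160°, lat 70°.
Square 6, 8: +6·2° lon, +8·1° lat → SW at lon -148°, lat 78°.
Subsquare r=17, q=16: +17·0.0833333° lon, +16·0.0416667° lat → SW at lon -146.583°, lat 78.6667°.
Cell spans 0.0833333° lon × 0.0416667° lat. NE corner is SW corner plus one full cell.
latitude 78.7083, longitude -146.5000.

78.7083, -146.5000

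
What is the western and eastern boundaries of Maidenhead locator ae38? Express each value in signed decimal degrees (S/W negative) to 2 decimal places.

Field A=0, E=4: +0·20° lon, +4·10° lat → SW at lon -180°, lat -50°.
Square 3, 8: +3·2° lon, +8·1° lat → SW at lon -174°, lat -42°.
Cell spans 2° lon × 1° lat.
west -174.00, east -172.00.

-174.00, -172.00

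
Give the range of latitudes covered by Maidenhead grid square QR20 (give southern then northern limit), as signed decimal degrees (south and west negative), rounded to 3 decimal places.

80.000, 81.000

Field Q=16, R=17: +16·20° lon, +17·10° lat → SW at lon 140°, lat 80°.
Square 2, 0: +2·2° lon, +0·1° lat → SW at lon 144°, lat 80°.
Cell spans 2° lon × 1° lat.
south 80.000, north 81.000.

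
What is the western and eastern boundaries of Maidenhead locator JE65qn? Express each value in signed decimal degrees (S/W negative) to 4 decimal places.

13.3333, 13.4167

Field J=9, E=4: +9·20° lon, +4·10° lat → SW at lon 0°, lat -50°.
Square 6, 5: +6·2° lon, +5·1° lat → SW at lon 12°, lat -45°.
Subsquare q=16, n=13: +16·0.0833333° lon, +13·0.0416667° lat → SW at lon 13.3333°, lat -44.4583°.
Cell spans 0.0833333° lon × 0.0416667° lat.
west 13.3333, east 13.4167.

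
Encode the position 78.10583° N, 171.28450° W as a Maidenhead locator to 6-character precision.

Shift to the Maidenhead origin (180°W, 90°S): lon 8.7155, lat 168.1058.
Field: 8.7155/20 → 0 → A, 168.1058/10 → 16 → Q; chars AQ.
Square: 8.7155/2 → 4, 8.1058/1 → 8; chars 48.
Subsquare: 0.7155/0.0833333 → 8 → i, 0.1058/0.0416667 → 2 → c; chars ic.

AQ48ic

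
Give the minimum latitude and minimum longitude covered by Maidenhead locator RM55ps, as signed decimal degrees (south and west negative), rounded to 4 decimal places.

Field R=17, M=12: +17·20° lon, +12·10° lat → SW at lon 160°, lat 30°.
Square 5, 5: +5·2° lon, +5·1° lat → SW at lon 170°, lat 35°.
Subsquare p=15, s=18: +15·0.0833333° lon, +18·0.0416667° lat → SW at lon 171.25°, lat 35.75°.
latitude 35.7500, longitude 171.2500.

35.7500, 171.2500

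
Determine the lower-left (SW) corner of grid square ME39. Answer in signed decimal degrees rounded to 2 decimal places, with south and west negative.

-41.00, 66.00

Field M=12, E=4: +12·20° lon, +4·10° lat → SW at lon 60°, lat -50°.
Square 3, 9: +3·2° lon, +9·1° lat → SW at lon 66°, lat -41°.
latitude -41.00, longitude 66.00.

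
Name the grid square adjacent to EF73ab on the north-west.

EF63xc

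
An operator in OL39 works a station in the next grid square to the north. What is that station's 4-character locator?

OM30

Latitude square 9; +1 → 10, wraps to 0, carry into field.
Latitude field L = 11; +1 → 12 = M.
The longitude characters are unchanged.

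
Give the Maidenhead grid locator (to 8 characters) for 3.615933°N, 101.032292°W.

Shift to the Maidenhead origin (180°W, 90°S): lon 78.96771, lat 93.61593.
Field (20°×10°, letters A–R): lon ⌊78.96771/20⌋ = 3 → D; lat ⌊93.61593/10⌋ = 9 → J.
Square (2°×1°, digits 0–9): lon ⌊18.96771/2⌋ = 9; lat ⌊3.61593/1⌋ = 3.
Subsquare (5′×2.5′, letters a–x): lon ⌊0.96771/0.0833333⌋ = 11 → l; lat ⌊0.61593/0.0416667⌋ = 14 → o.
Extended square (30″×15″, digits 0–9): lon ⌊0.05104/0.00833333⌋ = 6; lat ⌊0.03260/0.00416667⌋ = 7.

DJ93lo67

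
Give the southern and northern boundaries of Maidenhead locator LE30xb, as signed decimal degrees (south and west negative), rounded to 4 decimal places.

-49.9583, -49.9167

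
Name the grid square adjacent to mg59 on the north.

MH50

Latitude square 9; +1 → 10, wraps to 0, carry into field.
Latitude field G = 6; +1 → 7 = H.
The longitude characters are unchanged.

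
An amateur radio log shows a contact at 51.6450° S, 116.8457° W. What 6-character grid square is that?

DD18ni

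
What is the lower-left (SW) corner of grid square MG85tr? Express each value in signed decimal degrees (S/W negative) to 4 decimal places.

-24.2917, 77.5833

Field M=12, G=6: +12·20° lon, +6·10° lat → SW at lon 60°, lat -30°.
Square 8, 5: +8·2° lon, +5·1° lat → SW at lon 76°, lat -25°.
Subsquare t=19, r=17: +19·0.0833333° lon, +17·0.0416667° lat → SW at lon 77.5833°, lat -24.2917°.
latitude -24.2917, longitude 77.5833.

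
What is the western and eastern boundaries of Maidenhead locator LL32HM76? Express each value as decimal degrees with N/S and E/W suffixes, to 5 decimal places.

46.64167° E, 46.65000° E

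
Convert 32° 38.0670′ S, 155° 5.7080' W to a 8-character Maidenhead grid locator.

BF27ki87

Shift to the Maidenhead origin (180°W, 90°S): lon 24.90487, lat 57.36555.
Field: lon ⌊24.90487/20⌋ = 1 → B; lat ⌊57.36555/10⌋ = 5 → F.
Square: lon ⌊4.90487/2⌋ = 2; lat ⌊7.36555/1⌋ = 7.
Subsquare: lon ⌊0.90487/0.0833333⌋ = 10 → k; lat ⌊0.36555/0.0416667⌋ = 8 → i.
Extended square: lon ⌊0.07153/0.00833333⌋ = 8; lat ⌊0.03222/0.00416667⌋ = 7.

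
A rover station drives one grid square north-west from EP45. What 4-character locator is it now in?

Longitude square 4; −1 → 3.
Latitude square 5; +1 → 6.

EP36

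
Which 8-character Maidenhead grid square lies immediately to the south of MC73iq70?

MC73ip79

Latitude extended square 0; −1 → -1, wraps to 9, carry into subsquare.
Latitude subsquare q = 16; −1 → 15 = p.
The longitude characters are unchanged.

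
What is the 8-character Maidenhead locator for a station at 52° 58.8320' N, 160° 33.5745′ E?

RO02gx75

Offset from 180°W / 90°S: lon 340.55957°, lat 142.98053°.
Field (20°×10°, letters A–R): 340.55957/20 → 17 → R, 142.98053/10 → 14 → O; chars RO.
Square (2°×1°, digits 0–9): 0.55957/2 → 0, 2.98053/1 → 2; chars 02.
Subsquare (5′×2.5′, letters a–x): 0.55957/0.0833333 → 6 → g, 0.98053/0.0416667 → 23 → x; chars gx.
Extended square (30″×15″, digits 0–9): 0.05957/0.00833333 → 7, 0.02220/0.00416667 → 5; chars 75.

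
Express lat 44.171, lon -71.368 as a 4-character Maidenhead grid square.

FN44

Add 180° to longitude and 90° to latitude: 108.63, 134.17.
Field: 108.63/20 → 5 → F, 134.17/10 → 13 → N; chars FN.
Square: 8.63/2 → 4, 4.17/1 → 4; chars 44.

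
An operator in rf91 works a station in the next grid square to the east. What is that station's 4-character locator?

AF01

Longitude square 9; +1 → 10, wraps to 0, carry into field.
Longitude field R = 17; +1 → 18, wraps to 0 = A, wrapping around the antimeridian.
The latitude characters are unchanged.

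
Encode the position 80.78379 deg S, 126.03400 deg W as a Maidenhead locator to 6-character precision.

Offset from 180°W / 90°S: lon 53.9660°, lat 9.2162°.
Field: 53.9660/20 → 2 → C, 9.2162/10 → 0 → A; chars CA.
Square: 13.9660/2 → 6, 9.2162/1 → 9; chars 69.
Subsquare: 1.9660/0.0833333 → 23 → x, 0.2162/0.0416667 → 5 → f; chars xf.

CA69xf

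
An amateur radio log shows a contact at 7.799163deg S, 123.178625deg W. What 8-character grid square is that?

CI82je88

Offset from 180°W / 90°S: lon 56.82138°, lat 82.20084°.
Field: 56.82138/20 → 2 → C, 82.20084/10 → 8 → I; chars CI.
Square: 16.82138/2 → 8, 2.20084/1 → 2; chars 82.
Subsquare: 0.82138/0.0833333 → 9 → j, 0.20084/0.0416667 → 4 → e; chars je.
Extended square: 0.07138/0.00833333 → 8, 0.03417/0.00416667 → 8; chars 88.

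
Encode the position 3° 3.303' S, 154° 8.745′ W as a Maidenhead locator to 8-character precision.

BI26ww26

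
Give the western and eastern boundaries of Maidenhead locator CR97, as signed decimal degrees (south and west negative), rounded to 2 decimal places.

-122.00, -120.00

Field C=2, R=17: +2·20° lon, +17·10° lat → SW at lon -140°, lat 80°.
Square 9, 7: +9·2° lon, +7·1° lat → SW at lon -122°, lat 87°.
Cell spans 2° lon × 1° lat.
west -122.00, east -120.00.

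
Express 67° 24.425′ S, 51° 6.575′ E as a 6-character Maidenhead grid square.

Offset from 180°W / 90°S: lon 231.1096°, lat 22.5929°.
Field: 231.1096/20 → 11 → L, 22.5929/10 → 2 → C; chars LC.
Square: 11.1096/2 → 5, 2.5929/1 → 2; chars 52.
Subsquare: 1.1096/0.0833333 → 13 → n, 0.5929/0.0416667 → 14 → o; chars no.

LC52no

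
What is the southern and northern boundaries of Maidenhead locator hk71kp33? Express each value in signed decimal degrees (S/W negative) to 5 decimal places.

11.63750, 11.64167

Field H=7, K=10: +7·20° lon, +10·10° lat → SW at lon -40°, lat 10°.
Square 7, 1: +7·2° lon, +1·1° lat → SW at lon -26°, lat 11°.
Subsquare k=10, p=15: +10·0.0833333° lon, +15·0.0416667° lat → SW at lon -25.1667°, lat 11.625°.
Extended square 3, 3: +3·0.00833333° lon, +3·0.00416667° lat → SW at lon -25.1417°, lat 11.6375°.
Cell spans 0.00833333° lon × 0.00416667° lat.
south 11.63750, north 11.64167.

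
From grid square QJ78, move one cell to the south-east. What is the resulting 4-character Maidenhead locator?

QJ87

Longitude square 7; +1 → 8.
Latitude square 8; −1 → 7.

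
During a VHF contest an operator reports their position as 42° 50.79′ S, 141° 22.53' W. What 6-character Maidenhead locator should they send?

BE97hd

Add 180° to longitude and 90° to latitude: 38.6245, 47.1535.
Field: 38.6245/20 → 1 → B, 47.1535/10 → 4 → E; chars BE.
Square: 18.6245/2 → 9, 7.1535/1 → 7; chars 97.
Subsquare: 0.6245/0.0833333 → 7 → h, 0.1535/0.0416667 → 3 → d; chars hd.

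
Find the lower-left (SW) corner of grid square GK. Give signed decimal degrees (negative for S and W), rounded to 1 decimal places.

10.0, -60.0

Field G=6, K=10: +6·20° lon, +10·10° lat → SW at lon -60°, lat 10°.
latitude 10.0, longitude -60.0.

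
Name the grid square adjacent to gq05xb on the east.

Longitude subsquare x = 23; +1 → 24, wraps to 0 = a, carry into square.
Longitude square 0; +1 → 1.
The latitude characters are unchanged.

GQ15ab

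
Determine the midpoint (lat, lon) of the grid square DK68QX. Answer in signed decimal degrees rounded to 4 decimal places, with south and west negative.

18.9792, -106.6250

Field D=3, K=10: +3·20° lon, +10·10° lat → SW at lon -120°, lat 10°.
Square 6, 8: +6·2° lon, +8·1° lat → SW at lon -108°, lat 18°.
Subsquare q=16, x=23: +16·0.0833333° lon, +23·0.0416667° lat → SW at lon -106.667°, lat 18.9583°.
Cell spans 0.0833333° lon × 0.0416667° lat. Centre is SW corner plus half of each.
latitude 18.9792, longitude -106.6250.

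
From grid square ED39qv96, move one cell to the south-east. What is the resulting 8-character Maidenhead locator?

Longitude extended square 9; +1 → 10, wraps to 0, carry into subsquare.
Longitude subsquare q = 16; +1 → 17 = r.
Latitude extended square 6; −1 → 5.

ED39rv05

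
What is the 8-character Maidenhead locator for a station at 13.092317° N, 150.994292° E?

QK53lc92

Shift to the Maidenhead origin (180°W, 90°S): lon 330.99429, lat 103.09232.
Field: lon ⌊330.99429/20⌋ = 16 → Q; lat ⌊103.09232/10⌋ = 10 → K.
Square: lon ⌊10.99429/2⌋ = 5; lat ⌊3.09232/1⌋ = 3.
Subsquare: lon ⌊0.99429/0.0833333⌋ = 11 → l; lat ⌊0.09232/0.0416667⌋ = 2 → c.
Extended square: lon ⌊0.07763/0.00833333⌋ = 9; lat ⌊0.00898/0.00416667⌋ = 2.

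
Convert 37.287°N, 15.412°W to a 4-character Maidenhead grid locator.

IM27

Add 180° to longitude and 90° to latitude: 164.59, 127.29.
Field (20°×10°, letters A–R): lon ⌊164.59/20⌋ = 8 → I; lat ⌊127.29/10⌋ = 12 → M.
Square (2°×1°, digits 0–9): lon ⌊4.59/2⌋ = 2; lat ⌊7.29/1⌋ = 7.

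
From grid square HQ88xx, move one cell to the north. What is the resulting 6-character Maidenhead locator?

HQ89xa

Latitude subsquare x = 23; +1 → 24, wraps to 0 = a, carry into square.
Latitude square 8; +1 → 9.
The longitude characters are unchanged.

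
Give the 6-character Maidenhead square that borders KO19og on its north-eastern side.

KO19ph

Longitude subsquare o = 14; +1 → 15 = p.
Latitude subsquare g = 6; +1 → 7 = h.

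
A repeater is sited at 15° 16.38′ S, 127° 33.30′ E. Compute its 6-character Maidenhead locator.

PH34sr

Shift to the Maidenhead origin (180°W, 90°S): lon 307.5550, lat 74.7270.
Field: lon ⌊307.5550/20⌋ = 15 → P; lat ⌊74.7270/10⌋ = 7 → H.
Square: lon ⌊7.5550/2⌋ = 3; lat ⌊4.7270/1⌋ = 4.
Subsquare: lon ⌊1.5550/0.0833333⌋ = 18 → s; lat ⌊0.7270/0.0416667⌋ = 17 → r.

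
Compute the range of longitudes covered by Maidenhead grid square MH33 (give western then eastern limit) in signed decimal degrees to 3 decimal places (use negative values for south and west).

66.000, 68.000

Field M=12, H=7: +12·20° lon, +7·10° lat → SW at lon 60°, lat -20°.
Square 3, 3: +3·2° lon, +3·1° lat → SW at lon 66°, lat -17°.
Cell spans 2° lon × 1° lat.
west 66.000, east 68.000.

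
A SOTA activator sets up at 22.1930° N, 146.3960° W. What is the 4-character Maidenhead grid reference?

BL62

Shift to the Maidenhead origin (180°W, 90°S): lon 33.60, lat 112.19.
Field: lon ⌊33.60/20⌋ = 1 → B; lat ⌊112.19/10⌋ = 11 → L.
Square: lon ⌊13.60/2⌋ = 6; lat ⌊2.19/1⌋ = 2.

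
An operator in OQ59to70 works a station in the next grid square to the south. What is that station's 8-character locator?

Latitude extended square 0; −1 → -1, wraps to 9, carry into subsquare.
Latitude subsquare o = 14; −1 → 13 = n.
The longitude characters are unchanged.

OQ59tn79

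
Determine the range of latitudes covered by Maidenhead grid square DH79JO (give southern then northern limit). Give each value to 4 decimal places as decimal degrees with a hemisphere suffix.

10.4167° S, 10.3750° S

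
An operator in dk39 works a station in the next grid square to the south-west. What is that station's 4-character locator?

Longitude square 3; −1 → 2.
Latitude square 9; −1 → 8.

DK28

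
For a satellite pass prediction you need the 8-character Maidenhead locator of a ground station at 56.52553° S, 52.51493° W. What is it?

GD33rl83

Add 180° to longitude and 90° to latitude: 127.48507, 33.47447.
Field (20°×10°, letters A–R): lon ⌊127.48507/20⌋ = 6 → G; lat ⌊33.47447/10⌋ = 3 → D.
Square (2°×1°, digits 0–9): lon ⌊7.48507/2⌋ = 3; lat ⌊3.47447/1⌋ = 3.
Subsquare (5′×2.5′, letters a–x): lon ⌊1.48507/0.0833333⌋ = 17 → r; lat ⌊0.47447/0.0416667⌋ = 11 → l.
Extended square (30″×15″, digits 0–9): lon ⌊0.06840/0.00833333⌋ = 8; lat ⌊0.01614/0.00416667⌋ = 3.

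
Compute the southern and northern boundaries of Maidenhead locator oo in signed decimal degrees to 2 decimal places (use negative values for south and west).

Field O=14, O=14: +14·20° lon, +14·10° lat → SW at lon 100°, lat 50°.
Cell spans 20° lon × 10° lat.
south 50.00, north 60.00.

50.00, 60.00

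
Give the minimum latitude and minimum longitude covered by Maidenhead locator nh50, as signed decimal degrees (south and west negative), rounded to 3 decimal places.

-20.000, 90.000

Field N=13, H=7: +13·20° lon, +7·10° lat → SW at lon 80°, lat -20°.
Square 5, 0: +5·2° lon, +0·1° lat → SW at lon 90°, lat -20°.
latitude -20.000, longitude 90.000.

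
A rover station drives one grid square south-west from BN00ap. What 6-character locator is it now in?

Longitude subsquare a = 0; −1 → -1, wraps to 23 = x, carry into square.
Longitude square 0; −1 → -1, wraps to 9, carry into field.
Longitude field B = 1; −1 → 0 = A.
Latitude subsquare p = 15; −1 → 14 = o.

AN90xo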